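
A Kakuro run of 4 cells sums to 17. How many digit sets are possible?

9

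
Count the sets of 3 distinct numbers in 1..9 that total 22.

2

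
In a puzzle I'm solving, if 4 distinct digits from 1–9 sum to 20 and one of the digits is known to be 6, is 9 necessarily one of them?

Counterexample: {1,5,6,8} sums to 20 under that restriction without using 9.

No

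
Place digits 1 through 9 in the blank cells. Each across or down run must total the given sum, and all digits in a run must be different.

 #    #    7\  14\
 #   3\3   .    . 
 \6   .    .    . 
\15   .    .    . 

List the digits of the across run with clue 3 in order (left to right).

3 in 2 cells must be {1,2}; 6 in 3 cells must be {1,2,3}; 7 in 3 cells must be {1,2,4}.
Nothing is forced directly, so branch on R1C2, whose candidates are 1 or 2. If R1C2 = 2: that forces R1C3 = 1, R2C2 = 1, after which R2C3 would have to be in {2,3} for the 6 across but in {4,5,6,7,8,9} for the 14 down — contradiction. So R1C2 = 1.
R1C3 = 3 − 1 = 2 completes the 3 across.

1, 2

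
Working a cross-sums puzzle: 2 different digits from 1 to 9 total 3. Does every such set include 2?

The only way to make 3 from 2 distinct digits is {1,2}, which contains 2.

Yes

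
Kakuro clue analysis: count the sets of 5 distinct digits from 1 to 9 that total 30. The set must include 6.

4

5 distinct digits from 1–9 sum between 15 and 35.
Keeping only sets containing 6.
Enumerating: {2,5,6,8,9}, {3,4,6,8,9}, {3,5,6,7,9}, {4,5,6,7,8}.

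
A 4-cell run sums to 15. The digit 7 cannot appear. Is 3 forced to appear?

No

Counterexample: {1,2,4,8} sums to 15 under that restriction without using 3.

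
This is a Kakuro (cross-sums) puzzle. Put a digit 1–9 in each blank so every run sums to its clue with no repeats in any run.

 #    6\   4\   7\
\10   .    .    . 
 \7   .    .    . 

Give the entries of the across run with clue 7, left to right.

7 in 3 cells must be {1,2,4}; 4 in 2 cells must be {1,3}.
The 7 across and the 4 down share only 1, so R2C2 = 1.
R1C2 = 4 − 1 = 3 completes the 4 down.
Nothing is forced directly, so branch on R2C1, whose candidates are 2 or 4. If R2C1 = 2: then R1C1 would have to be in {1,2,5,6} for the 10 across but in {4} for the 6 down — contradiction. So R2C1 = 4.
R1C1 = 6 − 4 = 2 completes the 6 down.
R1C3 = 10 − 5 = 5 completes the 10 across.
R2C3 = 7 − 5 = 2 completes the 7 across.

4, 1, 2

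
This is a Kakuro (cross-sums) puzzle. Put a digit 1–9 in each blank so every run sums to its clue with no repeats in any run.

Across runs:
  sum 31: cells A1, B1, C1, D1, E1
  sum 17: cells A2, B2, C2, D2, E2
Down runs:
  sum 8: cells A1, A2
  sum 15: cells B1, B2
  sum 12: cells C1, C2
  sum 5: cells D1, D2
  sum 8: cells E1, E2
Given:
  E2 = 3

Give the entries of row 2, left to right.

2, 6, 5, 1, 3

E1 = 8 − 3 = 5 completes the 8 down.
Nothing is forced directly, so branch on B2, whose candidates are 6 or 7. If B2 = 7: that forces B1 = 8, C2 = 4, after which C1 would have to be in {2,3,6,7,9} for the 31 across but in {8} for the 12 down — contradiction. So B2 = 6.
B1 = 15 − 6 = 9 completes the 15 down.
C2 = 5: the only remaining digit allowed by both the 17 across and the 12 down.
C1 = 12 − 5 = 7 completes the 12 down.
Nothing is forced directly, so branch on A1, whose candidates are 2 or 6. If A1 = 2: then D1 would have to be in {8} for the 31 across but in {1,2,3,4} for the 5 down — contradiction. So A1 = 6.
D1 = 31 − 27 = 4 completes the 31 across.
A2 = 8 − 6 = 2 completes the 8 down.
D2 = 17 − 16 = 1 completes the 17 across.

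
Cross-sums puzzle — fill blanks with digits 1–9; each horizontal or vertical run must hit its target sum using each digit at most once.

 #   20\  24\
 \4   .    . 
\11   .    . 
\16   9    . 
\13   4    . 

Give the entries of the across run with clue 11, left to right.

6 5

4 in 2 cells must be {1,3}; 16 in 2 cells must be {7,9}.
Given what's placed, R1C1 must be 1 to fit the 4 across and 20 down.
R1C2 = 4 − 1 = 3 completes the 4 across.
R2C1 = 20 − 14 = 6 completes the 20 down.
R2C2 = 11 − 6 = 5 completes the 11 across.
R3C2 = 16 − 9 = 7 completes the 16 across.
R4C2 = 13 − 4 = 9 completes the 13 across.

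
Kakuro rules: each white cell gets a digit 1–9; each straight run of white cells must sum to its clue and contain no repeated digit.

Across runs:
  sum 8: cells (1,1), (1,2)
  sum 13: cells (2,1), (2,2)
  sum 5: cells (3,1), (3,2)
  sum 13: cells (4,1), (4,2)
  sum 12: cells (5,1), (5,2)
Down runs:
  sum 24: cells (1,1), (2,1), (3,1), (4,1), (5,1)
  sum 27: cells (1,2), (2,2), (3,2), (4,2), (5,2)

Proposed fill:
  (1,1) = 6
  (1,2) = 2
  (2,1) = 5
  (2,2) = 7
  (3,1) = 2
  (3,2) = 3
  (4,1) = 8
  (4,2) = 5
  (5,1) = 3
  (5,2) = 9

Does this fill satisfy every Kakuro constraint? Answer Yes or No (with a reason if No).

No — the down run (1,2)–(5,2) sums to 26, not 27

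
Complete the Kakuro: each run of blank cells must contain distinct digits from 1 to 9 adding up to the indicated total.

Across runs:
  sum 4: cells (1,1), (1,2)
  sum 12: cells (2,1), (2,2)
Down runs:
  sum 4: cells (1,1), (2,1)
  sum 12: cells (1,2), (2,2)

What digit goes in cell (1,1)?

1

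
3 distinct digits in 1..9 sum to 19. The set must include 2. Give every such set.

{2,8,9}

3 distinct digits from 1–9 sum between 6 and 24.
Keeping only sets containing 2.
Only one set works: {2,8,9}.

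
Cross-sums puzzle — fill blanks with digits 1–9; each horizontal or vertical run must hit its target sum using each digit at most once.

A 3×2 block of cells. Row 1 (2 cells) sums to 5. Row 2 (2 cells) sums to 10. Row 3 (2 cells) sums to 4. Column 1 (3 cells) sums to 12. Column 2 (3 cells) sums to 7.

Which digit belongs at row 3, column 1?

3

4 in 2 cells must be {1,3}; 7 in 3 cells must be {1,2,4}.
The 4 across and the 7 down share only 1, so (3,2) = 1.
(3,1) = 4 − 1 = 3 completes the 4 across.
Nothing is forced directly, so branch on (1,2), whose candidates are 2 or 4. If (1,2) = 2: then (1,1) would have to be in {3} for the 5 across but in {1,2,4,5,7,8} for the 12 down — contradiction. So (1,2) = 4.
(1,1) = 5 − 4 = 1 completes the 5 across.
(2,1) = 12 − 4 = 8 completes the 12 down.
(2,2) = 10 − 8 = 2 completes the 10 across.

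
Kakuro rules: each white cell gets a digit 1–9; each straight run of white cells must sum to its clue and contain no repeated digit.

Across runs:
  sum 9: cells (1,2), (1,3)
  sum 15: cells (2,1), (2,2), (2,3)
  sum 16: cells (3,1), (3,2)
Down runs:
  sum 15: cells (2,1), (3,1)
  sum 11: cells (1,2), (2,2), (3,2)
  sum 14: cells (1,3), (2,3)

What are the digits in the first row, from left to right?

3 6

16 in 2 cells must be {7,9}.
The 16 across and the 11 down share only 7, so (3,2) = 7.
(3,1) = 16 − 7 = 9 completes the 16 across.
(2,1) = 15 − 9 = 6 completes the 15 down.
(2,2) = 1: the only remaining digit allowed by both the 15 across and the 11 down.
(2,3) = 15 − 7 = 8 completes the 15 across.
(1,2) = 11 − 8 = 3 completes the 11 down.
(1,3) = 9 − 3 = 6 completes the 9 across.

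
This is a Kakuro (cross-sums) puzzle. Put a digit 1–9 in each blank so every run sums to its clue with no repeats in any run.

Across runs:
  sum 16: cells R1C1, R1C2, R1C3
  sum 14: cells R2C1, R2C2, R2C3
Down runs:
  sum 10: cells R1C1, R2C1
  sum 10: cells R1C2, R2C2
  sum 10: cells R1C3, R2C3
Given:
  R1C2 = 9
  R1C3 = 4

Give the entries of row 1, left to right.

R1C1 = 16 − 13 = 3 completes the 16 across.
R2C1 = 10 − 3 = 7 completes the 10 down.
R2C2 = 10 − 9 = 1 completes the 10 down.
R2C3 = 14 − 8 = 6 completes the 14 across.

3, 9, 4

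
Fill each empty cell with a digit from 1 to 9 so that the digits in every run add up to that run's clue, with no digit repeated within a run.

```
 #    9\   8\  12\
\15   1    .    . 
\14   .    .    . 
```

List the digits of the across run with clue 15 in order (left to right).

1, 6, 8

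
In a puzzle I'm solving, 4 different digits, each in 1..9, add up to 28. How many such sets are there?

4 distinct digits from 1–9 sum between 10 and 30.
Enumerating: {4,7,8,9}, {5,6,8,9}.

2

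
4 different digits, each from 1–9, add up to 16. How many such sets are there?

8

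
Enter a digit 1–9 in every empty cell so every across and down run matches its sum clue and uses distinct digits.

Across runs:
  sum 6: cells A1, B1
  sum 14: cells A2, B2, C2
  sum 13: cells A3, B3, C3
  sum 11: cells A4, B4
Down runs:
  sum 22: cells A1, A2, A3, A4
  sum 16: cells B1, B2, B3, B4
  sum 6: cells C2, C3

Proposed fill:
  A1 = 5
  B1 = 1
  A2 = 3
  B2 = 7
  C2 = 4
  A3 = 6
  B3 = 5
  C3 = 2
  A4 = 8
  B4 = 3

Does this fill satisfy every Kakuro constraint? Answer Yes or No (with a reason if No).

Yes

Across: 5+1=6; 3+7+4=14; 6+5+2=13; 8+3=11. Down: 5+3+6+8=22; 1+7+5+3=16; 4+2=6. No digit repeats within any run.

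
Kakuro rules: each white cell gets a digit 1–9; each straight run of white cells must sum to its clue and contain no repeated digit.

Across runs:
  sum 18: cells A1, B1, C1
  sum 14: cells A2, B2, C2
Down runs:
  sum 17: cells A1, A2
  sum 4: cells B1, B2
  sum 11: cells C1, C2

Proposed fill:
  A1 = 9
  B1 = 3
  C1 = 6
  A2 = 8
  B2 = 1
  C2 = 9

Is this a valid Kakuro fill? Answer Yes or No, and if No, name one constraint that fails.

No — the down run C1–C2 sums to 15, not 11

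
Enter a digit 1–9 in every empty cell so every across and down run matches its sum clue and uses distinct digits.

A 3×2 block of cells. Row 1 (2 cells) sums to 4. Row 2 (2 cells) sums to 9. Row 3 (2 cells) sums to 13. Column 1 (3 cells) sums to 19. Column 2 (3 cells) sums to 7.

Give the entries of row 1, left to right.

3 1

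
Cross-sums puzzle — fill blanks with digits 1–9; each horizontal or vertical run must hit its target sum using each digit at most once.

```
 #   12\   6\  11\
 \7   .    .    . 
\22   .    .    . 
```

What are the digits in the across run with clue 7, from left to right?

4 1 2

7 in 3 cells must be {1,2,4}.
The 7 across and the 12 down share only 4, so R1C1 = 4.
Given what's placed, R1C3 must be 2 to fit the 7 across and 11 down.
R2C1 = 12 − 4 = 8 completes the 12 down.
R2C2 = 5: the only remaining digit allowed by both the 22 across and the 6 down.
R2C3 = 22 − 13 = 9 completes the 22 across.
R1C2 = 7 − 6 = 1 completes the 7 across.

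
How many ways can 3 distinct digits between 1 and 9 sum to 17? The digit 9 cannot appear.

3 distinct digits from 1–9 sum between 6 and 24.
Dropping sets that contain 9.
Enumerating: {2,7,8}, {3,6,8}, {4,5,8}, {4,6,7}.

4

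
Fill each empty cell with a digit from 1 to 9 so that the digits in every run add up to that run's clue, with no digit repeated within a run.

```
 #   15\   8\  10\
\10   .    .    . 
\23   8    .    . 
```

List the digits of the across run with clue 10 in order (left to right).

7 2 1

23 in 3 cells must be {6,8,9}.
R1C1 = 15 − 8 = 7 completes the 15 down.
Given what's placed, R2C2 must be 6 to fit the 23 across and 8 down.
R2C3 = 23 − 14 = 9 completes the 23 across.
R1C2 = 8 − 6 = 2 completes the 8 down.
R1C3 = 10 − 9 = 1 completes the 10 across.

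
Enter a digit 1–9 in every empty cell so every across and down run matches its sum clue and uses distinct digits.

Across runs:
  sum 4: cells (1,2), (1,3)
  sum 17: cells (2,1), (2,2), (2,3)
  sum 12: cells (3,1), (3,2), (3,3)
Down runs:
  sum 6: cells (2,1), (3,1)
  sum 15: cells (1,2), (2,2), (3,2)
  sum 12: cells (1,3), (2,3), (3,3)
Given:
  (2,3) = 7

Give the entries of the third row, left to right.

4 in 2 cells must be {1,3}.
Nothing is forced directly, so branch on (2,1), whose candidates are 1 or 2 or 4. If (2,1) = 1: that forces (2,2) = 9, (3,1) = 5, (1,2) = 1, (1,3) = 3, after which (3,2) would have to be in {1,3,4,6} for the 12 across but in {5} for the 15 down — contradiction. If (2,1) = 4: that forces (2,2) = 6, (3,1) = 2, (1,2) = 1, (1,3) = 3, after which (3,2) would have to be in {1,3,4,6,7,9} for the 12 across but in {8} for the 15 down — contradiction. So (2,1) = 2.
(2,2) = 17 − 9 = 8 completes the 17 across.
(3,1) = 6 − 2 = 4 completes the 6 down.
Nothing is forced directly, so branch on (1,2), whose candidates are 1 or 3. If (1,2) = 3: that forces (1,3) = 1, after which (3,2) would have to be in {1,2,3,5,6,7} for the 12 across but in {4} for the 15 down — contradiction. So (1,2) = 1.
(1,3) = 4 − 1 = 3 completes the 4 across.
(3,2) = 15 − 9 = 6 completes the 15 down.
(3,3) = 12 − 10 = 2 completes the 12 across.

4, 6, 2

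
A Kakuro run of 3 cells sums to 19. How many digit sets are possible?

5

3 distinct digits from 1–9 sum between 6 and 24.
Enumerating: {2,8,9}, {3,7,9}, {4,6,9}, {4,7,8}, {5,6,8}.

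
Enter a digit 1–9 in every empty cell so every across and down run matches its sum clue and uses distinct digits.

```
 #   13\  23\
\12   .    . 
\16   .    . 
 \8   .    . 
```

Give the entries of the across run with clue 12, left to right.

4, 8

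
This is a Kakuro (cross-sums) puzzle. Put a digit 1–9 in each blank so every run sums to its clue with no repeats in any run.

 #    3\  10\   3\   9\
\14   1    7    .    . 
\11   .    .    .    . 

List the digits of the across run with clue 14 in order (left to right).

11 in 4 cells must be {1,2,3,5}; 3 in 2 cells must be {1,2}.
Given what's placed, R1C3 must be 2 to fit the 14 across and 3 down.
R1C4 = 14 − 10 = 4 completes the 14 across.
R2C1 = 3 − 1 = 2 completes the 3 down.
R2C2 = 10 − 7 = 3 completes the 10 down.
R2C3 = 3 − 2 = 1 completes the 3 down.
R2C4 = 11 − 6 = 5 completes the 11 across.

1 7 2 4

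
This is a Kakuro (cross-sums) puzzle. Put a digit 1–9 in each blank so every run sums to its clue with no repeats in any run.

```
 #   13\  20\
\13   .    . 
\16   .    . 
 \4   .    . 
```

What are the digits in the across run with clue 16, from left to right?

7 9

16 in 2 cells must be {7,9}; 4 in 2 cells must be {1,3}.
The 4 across and the 20 down share only 3, so R3C2 = 3.
Given what's placed, R2C2 must be 9 to fit the 16 across and 20 down.
R3C1 = 4 − 3 = 1 completes the 4 across.
R1C2 = 20 − 12 = 8 completes the 20 down.
R2C1 = 16 − 9 = 7 completes the 16 across.
R1C1 = 13 − 8 = 5 completes the 13 across.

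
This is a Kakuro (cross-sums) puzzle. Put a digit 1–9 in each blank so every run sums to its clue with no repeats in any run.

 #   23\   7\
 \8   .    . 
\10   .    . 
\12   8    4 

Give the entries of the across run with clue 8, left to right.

6, 2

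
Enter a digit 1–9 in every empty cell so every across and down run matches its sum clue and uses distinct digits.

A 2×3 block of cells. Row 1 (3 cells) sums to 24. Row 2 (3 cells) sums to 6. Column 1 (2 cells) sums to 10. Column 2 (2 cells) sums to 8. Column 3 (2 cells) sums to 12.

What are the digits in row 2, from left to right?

2 1 3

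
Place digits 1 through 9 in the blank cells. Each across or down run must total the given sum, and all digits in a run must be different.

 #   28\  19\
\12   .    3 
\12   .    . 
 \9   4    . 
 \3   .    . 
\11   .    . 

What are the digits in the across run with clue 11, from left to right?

3 in 2 cells must be {1,2}.
R1C1 = 12 − 3 = 9 completes the 12 across.
R3C2 = 9 − 4 = 5 completes the 9 across.
Nothing is forced directly, so branch on R2C2, whose candidates are 4 or 8. If R2C2 = 8: then R2C1 would have to be in {4} for the 12 across but in {1,2,3,5,6,7,8} for the 28 down — contradiction. So R2C2 = 4.
R2C1 = 12 − 4 = 8 completes the 12 across.
R4C2 = 1: the only remaining digit allowed by both the 3 across and the 19 down.
R5C2 = 19 − 13 = 6 completes the 19 down.
R4C1 = 3 − 1 = 2 completes the 3 across.
R5C1 = 11 − 6 = 5 completes the 11 across.

5 6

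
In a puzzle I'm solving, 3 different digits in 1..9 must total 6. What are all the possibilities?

{1,2,3}

3 distinct digits from 1–9 sum between 6 and 24.
Only one set works: {1,2,3}.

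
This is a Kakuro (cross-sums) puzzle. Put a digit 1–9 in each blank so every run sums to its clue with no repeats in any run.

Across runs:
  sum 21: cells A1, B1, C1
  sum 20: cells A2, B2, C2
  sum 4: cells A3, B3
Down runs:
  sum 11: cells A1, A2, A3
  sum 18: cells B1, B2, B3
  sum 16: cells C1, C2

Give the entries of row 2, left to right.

4 7 9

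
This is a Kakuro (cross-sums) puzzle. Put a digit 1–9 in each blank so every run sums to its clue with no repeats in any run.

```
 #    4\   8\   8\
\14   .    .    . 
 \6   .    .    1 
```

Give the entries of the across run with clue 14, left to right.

6 in 3 cells must be {1,2,3}; 4 in 2 cells must be {1,3}.
R1C3 = 8 − 1 = 7 completes the 8 down.
Given what's placed, R2C1 must be 3 to fit the 6 across and 4 down.
R2C2 = 6 − 4 = 2 completes the 6 across.
R1C1 = 4 − 3 = 1 completes the 4 down.
R1C2 = 14 − 8 = 6 completes the 14 across.

1, 6, 7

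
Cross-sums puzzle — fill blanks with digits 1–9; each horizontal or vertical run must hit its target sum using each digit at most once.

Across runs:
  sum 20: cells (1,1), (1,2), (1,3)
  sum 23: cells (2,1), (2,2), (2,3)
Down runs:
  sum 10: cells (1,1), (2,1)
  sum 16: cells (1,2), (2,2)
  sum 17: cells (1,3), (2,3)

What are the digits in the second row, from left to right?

23 in 3 cells must be {6,8,9}; 16 in 2 cells must be {7,9}; 17 in 2 cells must be {8,9}.
The 23 across and the 16 down share only 9, so (2,2) = 9.
Given what's placed, (2,3) must be 8 to fit the 23 across and 17 down.
(1,2) = 16 − 9 = 7 completes the 16 down.
(1,3) = 17 − 8 = 9 completes the 17 down.
(2,1) = 23 − 17 = 6 completes the 23 across.
(1,1) = 20 − 16 = 4 completes the 20 across.

6, 9, 8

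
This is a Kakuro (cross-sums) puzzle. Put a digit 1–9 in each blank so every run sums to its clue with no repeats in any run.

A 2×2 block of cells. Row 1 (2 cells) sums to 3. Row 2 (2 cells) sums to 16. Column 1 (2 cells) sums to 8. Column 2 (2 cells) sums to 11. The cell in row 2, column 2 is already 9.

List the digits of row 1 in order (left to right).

1, 2

3 in 2 cells must be {1,2}; 16 in 2 cells must be {7,9}.
(1,2) = 11 − 9 = 2 completes the 11 down.
(2,1) = 16 − 9 = 7 completes the 16 across.
(1,1) = 3 − 2 = 1 completes the 3 across.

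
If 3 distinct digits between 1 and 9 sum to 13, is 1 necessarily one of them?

No

Counterexample: {2,3,8} sums to 13 without using 1.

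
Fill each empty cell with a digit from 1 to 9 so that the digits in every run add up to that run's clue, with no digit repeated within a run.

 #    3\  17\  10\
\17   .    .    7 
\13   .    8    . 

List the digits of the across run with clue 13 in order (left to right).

3 in 2 cells must be {1,2}; 17 in 2 cells must be {8,9}.
R1C2 = 17 − 8 = 9 completes the 17 down.
R2C3 = 10 − 7 = 3 completes the 10 down.
R1C1 = 17 − 16 = 1 completes the 17 across.
R2C1 = 13 − 11 = 2 completes the 13 across.

2, 8, 3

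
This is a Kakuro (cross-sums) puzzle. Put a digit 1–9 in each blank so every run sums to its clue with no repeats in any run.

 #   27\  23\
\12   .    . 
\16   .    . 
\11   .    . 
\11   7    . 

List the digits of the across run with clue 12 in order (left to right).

3, 9

16 in 2 cells must be {7,9}.
Given what's placed, R2C1 must be 9 to fit the 16 across and 27 down.
R2C2 = 16 − 9 = 7 completes the 16 across.
R4C2 = 11 − 7 = 4 completes the 11 across.
No cell is forced outright now. R1C2 can only be 3 or 9 (the digits allowed by both its 12 across and its 23 down). If R1C2 = 3: then R1C1 would have to be in {9} for the 12 across but in {3,5,6,8} for the 27 down — contradiction. So R1C2 = 9.
R1C1 = 12 − 9 = 3 completes the 12 across.
R3C1 = 27 − 19 = 8 completes the 27 down.
R3C2 = 11 − 8 = 3 completes the 11 across.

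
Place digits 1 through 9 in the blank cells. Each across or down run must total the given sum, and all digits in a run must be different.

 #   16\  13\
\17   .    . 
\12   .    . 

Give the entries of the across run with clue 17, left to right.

17 in 2 cells must be {8,9}; 16 in 2 cells must be {7,9}.
The 17 across and the 16 down share only 9, so R1C1 = 9.
R1C2 = 17 − 9 = 8 completes the 17 across.
R2C1 = 16 − 9 = 7 completes the 16 down.
R2C2 = 12 − 7 = 5 completes the 12 across.

9 8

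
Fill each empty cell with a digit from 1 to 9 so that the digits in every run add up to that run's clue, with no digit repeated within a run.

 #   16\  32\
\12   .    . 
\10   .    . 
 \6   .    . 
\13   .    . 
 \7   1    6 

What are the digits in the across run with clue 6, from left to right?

16 in 5 cells must be {1,2,3,4,6}.
Nothing is forced directly, so branch on R1C1, whose candidates are 3 or 4. If R1C1 = 4: that forces R1C2 = 8, R3C1 = 2, R3C2 = 4, R4C1 = 6, after which R4C2 would have to be in {7} for the 13 across but in {5,9} for the 32 down — contradiction. So R1C1 = 3.
R1C2 = 12 − 3 = 9 completes the 12 across.
No cell is forced outright now. R4C1 can only be 4 or 6 (the digits allowed by both its 13 across and its 16 down). If R4C1 = 4: that forces R3C1 = 2, R3C2 = 4, after which R4C2 would have to be in {9} for the 13 across but in {5,8} for the 32 down — contradiction. So R4C1 = 6.
R4C2 = 13 − 6 = 7 completes the 13 across.
Given what's placed, R3C2 must be 2 to fit the 6 across and 32 down.
R2C2 = 32 − 24 = 8 completes the 32 down.
R3C1 = 6 − 2 = 4 completes the 6 across.

4, 2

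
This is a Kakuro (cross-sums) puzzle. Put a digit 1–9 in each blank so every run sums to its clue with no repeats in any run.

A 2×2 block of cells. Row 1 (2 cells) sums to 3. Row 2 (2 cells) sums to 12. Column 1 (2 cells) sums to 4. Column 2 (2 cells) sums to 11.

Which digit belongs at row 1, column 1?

3 in 2 cells must be {1,2}; 4 in 2 cells must be {1,3}.
The 3 across and the 4 down share only 1, so (1,1) = 1.
(1,2) = 3 − 1 = 2 completes the 3 across.
(2,1) = 4 − 1 = 3 completes the 4 down.
(2,2) = 12 − 3 = 9 completes the 12 across.

1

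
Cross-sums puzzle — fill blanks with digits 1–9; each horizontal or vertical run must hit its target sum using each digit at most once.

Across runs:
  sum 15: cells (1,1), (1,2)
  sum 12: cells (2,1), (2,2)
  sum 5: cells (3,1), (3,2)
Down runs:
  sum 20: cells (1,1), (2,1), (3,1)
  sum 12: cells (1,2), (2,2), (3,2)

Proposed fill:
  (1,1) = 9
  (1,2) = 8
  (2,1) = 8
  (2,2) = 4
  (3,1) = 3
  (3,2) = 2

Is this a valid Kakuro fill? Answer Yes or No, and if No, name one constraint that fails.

No — the across run (1,1)–(1,2) sums to 17, not 15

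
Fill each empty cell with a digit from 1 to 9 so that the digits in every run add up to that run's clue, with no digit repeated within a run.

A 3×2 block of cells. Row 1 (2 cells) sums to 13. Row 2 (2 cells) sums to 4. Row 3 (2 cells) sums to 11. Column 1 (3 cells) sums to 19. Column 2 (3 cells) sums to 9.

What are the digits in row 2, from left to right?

3, 1

4 in 2 cells must be {1,3}.
The 4 across and the 19 down share only 3, so (2,1) = 3.
(2,2) = 4 − 3 = 1 completes the 4 across.
Nothing is forced directly, so branch on (1,1), whose candidates are 7 or 9. If (1,1) = 9: then (1,2) would have to be in {4} for the 13 across but in {2,3,5,6} for the 9 down — contradiction. So (1,1) = 7.
(1,2) = 13 − 7 = 6 completes the 13 across.
(3,1) = 19 − 10 = 9 completes the 19 down.
(3,2) = 11 − 9 = 2 completes the 11 across.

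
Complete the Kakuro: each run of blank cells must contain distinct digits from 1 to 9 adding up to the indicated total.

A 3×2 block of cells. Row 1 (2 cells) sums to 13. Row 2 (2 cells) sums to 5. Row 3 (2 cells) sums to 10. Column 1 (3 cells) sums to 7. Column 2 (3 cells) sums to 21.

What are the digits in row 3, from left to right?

2, 8

7 in 3 cells must be {1,2,4}.
The 13 across and the 7 down share only 4, so (1,1) = 4.
(1,2) = 13 − 4 = 9 completes the 13 across.
Given what's placed, (2,2) must be 4 to fit the 5 across and 21 down.
(3,2) = 21 − 13 = 8 completes the 21 down.
(2,1) = 5 − 4 = 1 completes the 5 across.
(3,1) = 10 − 8 = 2 completes the 10 across.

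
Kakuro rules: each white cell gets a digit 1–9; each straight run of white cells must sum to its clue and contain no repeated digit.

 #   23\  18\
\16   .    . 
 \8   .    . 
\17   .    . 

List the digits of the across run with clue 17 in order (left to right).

8 9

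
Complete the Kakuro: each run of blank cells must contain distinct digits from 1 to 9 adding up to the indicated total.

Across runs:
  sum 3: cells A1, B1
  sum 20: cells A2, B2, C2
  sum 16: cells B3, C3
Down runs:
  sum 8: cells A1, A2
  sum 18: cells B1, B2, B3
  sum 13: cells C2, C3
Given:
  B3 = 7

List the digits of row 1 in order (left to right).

1 2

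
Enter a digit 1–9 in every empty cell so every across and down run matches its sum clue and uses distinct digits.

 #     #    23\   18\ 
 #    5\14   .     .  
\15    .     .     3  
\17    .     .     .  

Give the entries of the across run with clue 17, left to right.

1, 9, 7

23 in 3 cells must be {6,8,9}.
Given what's placed, R2C1 must be 4 to fit the 15 across and 5 down.
R2C2 = 15 − 7 = 8 completes the 15 across.
R3C1 = 5 − 4 = 1 completes the 5 down.
R3C2 = 9: the only remaining digit allowed by both the 17 across and the 23 down.
R3C3 = 17 − 10 = 7 completes the 17 across.
R1C2 = 23 − 17 = 6 completes the 23 down.
R1C3 = 14 − 6 = 8 completes the 14 across.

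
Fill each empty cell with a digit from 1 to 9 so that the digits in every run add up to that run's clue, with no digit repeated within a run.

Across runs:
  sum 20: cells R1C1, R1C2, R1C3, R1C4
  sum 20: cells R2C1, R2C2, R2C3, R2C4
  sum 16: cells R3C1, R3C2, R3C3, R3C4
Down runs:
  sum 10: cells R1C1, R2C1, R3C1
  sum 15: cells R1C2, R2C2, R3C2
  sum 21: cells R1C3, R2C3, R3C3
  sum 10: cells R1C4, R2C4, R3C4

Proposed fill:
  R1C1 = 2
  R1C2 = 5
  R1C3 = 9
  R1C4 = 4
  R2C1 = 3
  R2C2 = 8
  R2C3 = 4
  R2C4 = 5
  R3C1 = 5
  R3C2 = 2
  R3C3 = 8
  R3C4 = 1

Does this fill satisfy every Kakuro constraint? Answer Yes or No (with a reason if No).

Across: 2+5+9+4=20; 3+8+4+5=20; 5+2+8+1=16. Down: 2+3+5=10; 5+8+2=15; 9+4+8=21; 4+5+1=10. No digit repeats within any run.

Yes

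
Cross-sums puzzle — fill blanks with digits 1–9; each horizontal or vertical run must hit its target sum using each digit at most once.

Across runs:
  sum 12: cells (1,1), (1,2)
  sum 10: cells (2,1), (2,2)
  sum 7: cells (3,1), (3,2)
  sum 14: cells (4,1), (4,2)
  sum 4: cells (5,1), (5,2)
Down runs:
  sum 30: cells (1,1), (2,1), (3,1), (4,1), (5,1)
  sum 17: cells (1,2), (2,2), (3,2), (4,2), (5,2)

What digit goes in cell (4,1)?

4 in 2 cells must be {1,3}.
Nothing is forced directly, so branch on (4,2), whose candidates are 5 or 6. If (4,2) = 5: that forces (1,2) = 3, (4,1) = 9, (5,2) = 1, after which (1,1) would have to be in {9} for the 12 across but in {1,2,3,4,5,6,7,8} for the 30 down — contradiction. So (4,2) = 6.
(4,1) = 14 − 6 = 8 completes the 14 across.

8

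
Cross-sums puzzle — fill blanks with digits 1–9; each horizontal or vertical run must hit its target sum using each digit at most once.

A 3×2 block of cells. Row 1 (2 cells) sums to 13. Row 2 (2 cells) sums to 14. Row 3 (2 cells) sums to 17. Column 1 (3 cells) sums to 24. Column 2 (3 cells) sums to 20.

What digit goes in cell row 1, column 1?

7

17 in 2 cells must be {8,9}; 24 in 3 cells must be {7,8,9}.
Nothing is forced directly, so branch on (2,1), whose candidates are 8 or 9. If (2,1) = 8: that forces (2,2) = 6, (3,1) = 9, after which (3,2) would have to be in {8} for the 17 across but in {5,9} for the 20 down — contradiction. So (2,1) = 9.
(2,2) = 14 − 9 = 5 completes the 14 across.
Given what's placed, (3,1) must be 8 to fit the 17 across and 24 down.
(3,2) = 17 − 8 = 9 completes the 17 across.
(1,1) = 24 − 17 = 7 completes the 24 down.
(1,2) = 13 − 7 = 6 completes the 13 across.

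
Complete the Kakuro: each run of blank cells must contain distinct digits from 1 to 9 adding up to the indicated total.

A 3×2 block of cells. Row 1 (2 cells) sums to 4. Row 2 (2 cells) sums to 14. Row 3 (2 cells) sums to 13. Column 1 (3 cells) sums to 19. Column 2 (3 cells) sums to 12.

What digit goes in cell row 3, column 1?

4 in 2 cells must be {1,3}.
The 4 across and the 19 down share only 3, so (1,1) = 3.
(1,2) = 4 − 3 = 1 completes the 4 across.
Given what's placed, (2,1) must be 9 to fit the 14 across and 19 down.
(2,2) = 14 − 9 = 5 completes the 14 across.
(3,1) = 19 − 12 = 7 completes the 19 down.
(3,2) = 13 − 7 = 6 completes the 13 across.

7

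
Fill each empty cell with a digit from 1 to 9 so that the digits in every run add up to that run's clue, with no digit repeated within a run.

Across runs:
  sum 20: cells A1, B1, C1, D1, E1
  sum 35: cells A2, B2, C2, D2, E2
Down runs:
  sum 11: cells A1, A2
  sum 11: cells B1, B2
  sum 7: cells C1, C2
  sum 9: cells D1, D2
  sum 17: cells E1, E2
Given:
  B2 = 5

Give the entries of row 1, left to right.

35 in 5 cells must be {5,6,7,8,9}; 17 in 2 cells must be {8,9}.
B1 = 11 − 5 = 6 completes the 11 down.
E1 = 8: the only remaining digit allowed by both the 20 across and the 17 down.
Given what's placed, C2 must be 6 to fit the 35 across and 7 down.
E2 = 17 − 8 = 9 completes the 17 down.
C1 = 7 − 6 = 1 completes the 7 down.
Nothing is forced directly, so branch on A2, whose candidates are 7 or 8. If A2 = 7: then A1 would have to be in {2,3} for the 20 across but in {4} for the 11 down — contradiction. So A2 = 8.
A1 = 11 − 8 = 3 completes the 11 down.
D1 = 20 − 18 = 2 completes the 20 across.

3 6 1 2 8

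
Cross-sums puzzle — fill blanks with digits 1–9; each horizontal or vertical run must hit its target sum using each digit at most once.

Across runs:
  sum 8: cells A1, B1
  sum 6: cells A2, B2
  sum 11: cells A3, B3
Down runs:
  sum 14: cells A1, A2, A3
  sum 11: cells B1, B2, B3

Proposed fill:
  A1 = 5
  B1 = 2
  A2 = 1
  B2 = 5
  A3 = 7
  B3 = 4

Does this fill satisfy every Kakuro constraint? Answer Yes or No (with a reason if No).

No — the down run A1–A3 sums to 13, not 14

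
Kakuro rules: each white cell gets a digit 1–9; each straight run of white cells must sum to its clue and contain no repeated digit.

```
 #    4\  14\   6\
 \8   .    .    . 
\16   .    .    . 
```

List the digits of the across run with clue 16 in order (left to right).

4 in 2 cells must be {1,3}.
The 8 across and the 14 down share only 5, so R1C2 = 5.
R2C2 = 14 − 5 = 9 completes the 14 down.
Given what's placed, R1C1 must be 1 to fit the 8 across and 4 down.
R1C3 = 8 − 6 = 2 completes the 8 across.
R2C1 = 4 − 1 = 3 completes the 4 down.
R2C3 = 16 − 12 = 4 completes the 16 across.

3 9 4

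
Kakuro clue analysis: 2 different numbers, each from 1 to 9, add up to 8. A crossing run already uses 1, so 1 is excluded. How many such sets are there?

2 distinct digits from 1–9 sum between 3 and 17.
Dropping sets that contain 1.
Enumerating: {2,6}, {3,5}.

2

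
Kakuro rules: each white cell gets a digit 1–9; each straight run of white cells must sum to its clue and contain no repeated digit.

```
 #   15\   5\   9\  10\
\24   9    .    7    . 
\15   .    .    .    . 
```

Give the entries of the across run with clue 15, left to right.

R2C1 = 15 − 9 = 6 completes the 15 down.
R2C3 = 9 − 7 = 2 completes the 9 down.
No cell is forced outright now. R1C2 can only be 2 or 3 (the digits allowed by both its 24 across and its 5 down). If R1C2 = 3: then R1C4 would have to be in {5} for the 24 across but in {1,2,3,4,6,7,8,9} for the 10 down — contradiction. So R1C2 = 2.
R1C4 = 24 − 18 = 6 completes the 24 across.
R2C2 = 5 − 2 = 3 completes the 5 down.
R2C4 = 15 − 11 = 4 completes the 15 across.

6, 3, 2, 4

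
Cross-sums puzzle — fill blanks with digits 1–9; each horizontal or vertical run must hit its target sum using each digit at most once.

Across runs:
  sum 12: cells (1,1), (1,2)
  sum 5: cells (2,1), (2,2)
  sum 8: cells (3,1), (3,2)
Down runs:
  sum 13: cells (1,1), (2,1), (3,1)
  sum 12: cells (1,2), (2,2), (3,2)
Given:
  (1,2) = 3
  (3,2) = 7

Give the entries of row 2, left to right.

(1,1) = 12 − 3 = 9 completes the 12 across.
(2,2) = 12 − 10 = 2 completes the 12 down.
(3,1) = 8 − 7 = 1 completes the 8 across.
(2,1) = 5 − 2 = 3 completes the 5 across.

3 2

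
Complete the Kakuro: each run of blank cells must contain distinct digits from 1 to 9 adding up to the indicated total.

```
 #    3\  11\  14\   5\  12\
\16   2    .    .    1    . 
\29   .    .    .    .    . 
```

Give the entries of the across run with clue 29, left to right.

1 7 8 4 9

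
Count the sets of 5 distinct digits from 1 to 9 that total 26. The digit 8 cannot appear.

5 distinct digits from 1–9 sum between 15 and 35.
Dropping sets that contain 8.
Enumerating: {1,3,6,7,9}, {1,4,5,7,9}, {2,3,5,7,9}, {2,4,5,6,9}.

4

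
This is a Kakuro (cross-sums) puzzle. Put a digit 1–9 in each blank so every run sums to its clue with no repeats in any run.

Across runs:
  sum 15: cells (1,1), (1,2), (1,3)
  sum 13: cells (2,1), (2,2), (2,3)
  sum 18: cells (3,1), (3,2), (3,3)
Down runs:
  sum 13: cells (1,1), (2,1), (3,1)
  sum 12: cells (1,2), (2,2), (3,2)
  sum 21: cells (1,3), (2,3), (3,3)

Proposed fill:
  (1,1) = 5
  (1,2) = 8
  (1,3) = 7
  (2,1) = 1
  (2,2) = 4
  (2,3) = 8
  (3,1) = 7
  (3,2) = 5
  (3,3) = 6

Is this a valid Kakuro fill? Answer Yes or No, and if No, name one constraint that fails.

No — the across run (1,1)–(1,3) sums to 20, not 15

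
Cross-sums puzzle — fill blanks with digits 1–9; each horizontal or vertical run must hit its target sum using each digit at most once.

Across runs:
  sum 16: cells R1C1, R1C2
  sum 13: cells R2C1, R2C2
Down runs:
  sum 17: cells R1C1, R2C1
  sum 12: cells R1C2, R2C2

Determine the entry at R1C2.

7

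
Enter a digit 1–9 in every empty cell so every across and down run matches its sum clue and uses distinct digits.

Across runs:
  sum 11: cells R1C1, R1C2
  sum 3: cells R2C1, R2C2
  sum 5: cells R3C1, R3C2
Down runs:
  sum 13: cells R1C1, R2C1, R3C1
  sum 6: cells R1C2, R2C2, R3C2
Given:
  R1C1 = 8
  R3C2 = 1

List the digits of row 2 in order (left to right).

3 in 2 cells must be {1,2}; 6 in 3 cells must be {1,2,3}.
R1C2 = 11 − 8 = 3 completes the 11 across.
R2C2 = 6 − 4 = 2 completes the 6 down.
R3C1 = 5 − 1 = 4 completes the 5 across.
R2C1 = 3 − 2 = 1 completes the 3 across.

1 2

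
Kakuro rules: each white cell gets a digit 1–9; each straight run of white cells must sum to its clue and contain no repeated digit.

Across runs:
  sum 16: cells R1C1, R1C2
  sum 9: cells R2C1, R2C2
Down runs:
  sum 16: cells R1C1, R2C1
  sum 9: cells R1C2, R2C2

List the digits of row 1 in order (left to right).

16 in 2 cells must be {7,9}.
The 16 across and the 9 down share only 7, so R1C2 = 7.
The 9 across and the 16 down share only 7, so R2C1 = 7.
R2C2 = 9 − 7 = 2 completes the 9 across.
R1C1 = 16 − 7 = 9 completes the 16 across.

9 7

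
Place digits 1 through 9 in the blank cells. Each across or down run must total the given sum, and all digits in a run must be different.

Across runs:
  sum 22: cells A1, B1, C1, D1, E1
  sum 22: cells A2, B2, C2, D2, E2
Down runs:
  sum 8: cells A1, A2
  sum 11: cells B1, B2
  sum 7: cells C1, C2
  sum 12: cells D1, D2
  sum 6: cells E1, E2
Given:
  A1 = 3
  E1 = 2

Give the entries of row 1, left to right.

3 8 5 4 2

A2 = 8 − 3 = 5 completes the 8 down.
E2 = 6 − 2 = 4 completes the 6 down.
No cell is forced outright now. D2 can only be 3 or 8 or 9 (the digits allowed by both its 22 across and its 12 down). If D2 = 3: that forces D1 = 9, B1 = 7, C1 = 1, after which B2 would have to be in {1,2,8,9} for the 22 across but in {4} for the 11 down — contradiction. If D2 = 9: then D1 would have to be in {1,4,5,6,7,8,9} for the 22 across but in {3} for the 12 down — contradiction. So D2 = 8.
D1 = 12 − 8 = 4 completes the 12 down.
Nothing is forced directly, so branch on B2, whose candidates are 2 or 3. If B2 = 2: then B1 would have to be in {5,6,7,8} for the 22 across but in {9} for the 11 down — contradiction. So B2 = 3.
B1 = 11 − 3 = 8 completes the 11 down.
C1 = 22 − 17 = 5 completes the 22 across.
C2 = 22 − 20 = 2 completes the 22 across.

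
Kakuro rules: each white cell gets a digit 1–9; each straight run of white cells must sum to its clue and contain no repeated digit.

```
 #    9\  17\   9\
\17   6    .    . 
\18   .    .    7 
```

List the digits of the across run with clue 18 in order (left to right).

17 in 2 cells must be {8,9}.
R1C3 = 9 − 7 = 2 completes the 9 down.
R2C1 = 9 − 6 = 3 completes the 9 down.
R2C2 = 18 − 10 = 8 completes the 18 across.
R1C2 = 17 − 8 = 9 completes the 17 across.

3, 8, 7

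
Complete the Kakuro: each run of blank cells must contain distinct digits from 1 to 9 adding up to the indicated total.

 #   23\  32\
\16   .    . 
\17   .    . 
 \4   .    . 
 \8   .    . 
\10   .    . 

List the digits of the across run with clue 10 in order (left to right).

16 in 2 cells must be {7,9}; 17 in 2 cells must be {8,9}; 4 in 2 cells must be {1,3}.
Only 3 fits R3C2 under both its across sum 4 and down sum 32.
R3C1 = 4 − 3 = 1 completes the 4 across.
Nothing is forced directly, so branch on R4C2, whose candidates are 5 or 7. If R4C2 = 7: that forces R1C2 = 9, R2C2 = 8, after which R4C1 would have to be in {1} for the 8 across but in {2,3,4,5,6,7,8,9} for the 23 down — contradiction. So R4C2 = 5.
R4C1 = 8 − 5 = 3 completes the 8 across.
No cell is forced outright now. R2C1 can only be 8 or 9 (the digits allowed by both its 17 across and its 23 down). If R2C1 = 9: then R1C1 would have to be in {7,9} for the 16 across but in {2,4,6,8} for the 23 down — contradiction. So R2C1 = 8.
R2C2 = 17 − 8 = 9 completes the 17 across.
Given what's placed, R1C2 must be 7 to fit the 16 across and 32 down.
R5C2 = 32 − 24 = 8 completes the 32 down.
R1C1 = 16 − 7 = 9 completes the 16 across.
R5C1 = 10 − 8 = 2 completes the 10 across.

2 8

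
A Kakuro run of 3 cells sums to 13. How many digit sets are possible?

7

3 distinct digits from 1–9 sum between 6 and 24.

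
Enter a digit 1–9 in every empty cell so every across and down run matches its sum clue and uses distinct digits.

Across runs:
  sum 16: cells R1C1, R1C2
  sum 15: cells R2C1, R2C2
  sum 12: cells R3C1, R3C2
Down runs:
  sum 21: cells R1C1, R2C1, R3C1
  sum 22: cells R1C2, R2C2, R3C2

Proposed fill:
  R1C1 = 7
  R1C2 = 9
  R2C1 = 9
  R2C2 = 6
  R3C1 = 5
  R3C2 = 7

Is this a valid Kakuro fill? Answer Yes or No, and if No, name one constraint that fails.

Across: 7+9=16; 9+6=15; 5+7=12. Down: 7+9+5=21; 9+6+7=22. No digit repeats within any run.

Yes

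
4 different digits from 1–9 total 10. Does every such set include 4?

Yes

The only way to make 10 from 4 distinct digits is {1,2,3,4}, which contains 4.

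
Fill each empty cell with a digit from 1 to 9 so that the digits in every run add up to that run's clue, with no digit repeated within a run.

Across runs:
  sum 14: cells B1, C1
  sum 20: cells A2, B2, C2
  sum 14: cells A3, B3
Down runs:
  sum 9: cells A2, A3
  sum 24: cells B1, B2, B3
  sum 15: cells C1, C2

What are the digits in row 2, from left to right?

24 in 3 cells must be {7,8,9}.
Nothing is forced directly, so branch on B1, whose candidates are 8 or 9. If B1 = 9: then C1 would have to be in {5} for the 14 across but in {6,7,8,9} for the 15 down — contradiction. So B1 = 8.
C1 = 14 − 8 = 6 completes the 14 across.
C2 = 15 − 6 = 9 completes the 15 down.
B3 = 9: the only remaining digit allowed by both the 14 across and the 24 down.
B2 = 24 − 17 = 7 completes the 24 down.
A3 = 14 − 9 = 5 completes the 14 across.
A2 = 20 − 16 = 4 completes the 20 across.

4 7 9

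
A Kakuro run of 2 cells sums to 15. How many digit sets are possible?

2

2 distinct digits from 1–9 sum between 3 and 17.
Enumerating: {6,9}, {7,8}.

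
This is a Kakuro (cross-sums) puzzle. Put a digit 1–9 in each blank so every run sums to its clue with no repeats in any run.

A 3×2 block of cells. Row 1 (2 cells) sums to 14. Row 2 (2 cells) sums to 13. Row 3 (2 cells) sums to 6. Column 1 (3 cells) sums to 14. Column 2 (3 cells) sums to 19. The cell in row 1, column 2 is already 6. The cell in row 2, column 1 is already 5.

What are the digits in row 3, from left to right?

(1,1) = 14 − 6 = 8 completes the 14 across.
(2,2) = 13 − 5 = 8 completes the 13 across.
(3,1) = 14 − 13 = 1 completes the 14 down.
(3,2) = 6 − 1 = 5 completes the 6 across.

1, 5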